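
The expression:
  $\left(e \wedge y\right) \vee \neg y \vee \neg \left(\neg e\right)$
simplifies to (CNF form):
$e \vee \neg y$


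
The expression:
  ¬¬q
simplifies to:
q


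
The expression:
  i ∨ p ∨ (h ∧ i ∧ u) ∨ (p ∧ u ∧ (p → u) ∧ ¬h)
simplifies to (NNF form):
i ∨ p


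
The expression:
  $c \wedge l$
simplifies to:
$c \wedge l$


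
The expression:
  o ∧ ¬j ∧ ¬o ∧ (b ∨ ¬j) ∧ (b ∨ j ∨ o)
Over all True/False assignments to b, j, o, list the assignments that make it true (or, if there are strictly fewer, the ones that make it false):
is never true.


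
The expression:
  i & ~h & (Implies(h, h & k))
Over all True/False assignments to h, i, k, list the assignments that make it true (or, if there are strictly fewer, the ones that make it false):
is true only for:
  h=False, i=True, k=False;
  h=False, i=True, k=True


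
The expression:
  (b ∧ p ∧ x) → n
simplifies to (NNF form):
n ∨ ¬b ∨ ¬p ∨ ¬x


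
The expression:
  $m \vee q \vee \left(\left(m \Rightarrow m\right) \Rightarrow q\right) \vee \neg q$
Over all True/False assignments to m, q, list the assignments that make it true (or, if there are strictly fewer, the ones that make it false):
is always true.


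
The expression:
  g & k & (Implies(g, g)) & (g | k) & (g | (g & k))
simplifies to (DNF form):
g & k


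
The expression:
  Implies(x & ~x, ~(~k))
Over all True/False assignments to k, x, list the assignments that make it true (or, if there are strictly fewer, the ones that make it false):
is always true.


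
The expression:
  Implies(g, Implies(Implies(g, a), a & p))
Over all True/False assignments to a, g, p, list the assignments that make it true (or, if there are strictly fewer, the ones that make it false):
is false only for:
  a=True, g=True, p=False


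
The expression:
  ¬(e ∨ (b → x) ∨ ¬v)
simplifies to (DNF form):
b ∧ v ∧ ¬e ∧ ¬x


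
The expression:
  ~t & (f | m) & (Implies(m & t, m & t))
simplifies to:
~t & (f | m)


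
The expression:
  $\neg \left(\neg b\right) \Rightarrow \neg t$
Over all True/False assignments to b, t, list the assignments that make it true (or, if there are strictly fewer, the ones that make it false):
is false only for:
  b=True, t=True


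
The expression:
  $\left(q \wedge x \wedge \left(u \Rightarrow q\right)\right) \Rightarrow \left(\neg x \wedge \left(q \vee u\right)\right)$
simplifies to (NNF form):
$\neg q \vee \neg x$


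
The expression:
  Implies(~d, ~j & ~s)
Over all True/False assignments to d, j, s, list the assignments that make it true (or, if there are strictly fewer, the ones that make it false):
is false only for:
  d=False, j=False, s=True;
  d=False, j=True, s=False;
  d=False, j=True, s=True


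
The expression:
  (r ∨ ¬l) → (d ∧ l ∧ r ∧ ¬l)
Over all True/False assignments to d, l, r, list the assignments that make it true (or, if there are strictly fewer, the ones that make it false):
is true only for:
  d=False, l=True, r=False;
  d=True, l=True, r=False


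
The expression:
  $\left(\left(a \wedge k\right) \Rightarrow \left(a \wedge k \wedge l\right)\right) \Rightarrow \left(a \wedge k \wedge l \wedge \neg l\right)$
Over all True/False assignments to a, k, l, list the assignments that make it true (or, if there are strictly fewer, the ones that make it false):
is true only for:
  a=True, k=True, l=False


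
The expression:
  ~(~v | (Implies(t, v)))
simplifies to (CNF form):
False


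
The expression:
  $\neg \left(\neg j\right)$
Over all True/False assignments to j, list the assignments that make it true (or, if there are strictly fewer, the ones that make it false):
is true only for:
  j=True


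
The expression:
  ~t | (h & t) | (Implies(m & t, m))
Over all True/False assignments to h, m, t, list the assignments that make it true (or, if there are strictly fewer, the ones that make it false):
is always true.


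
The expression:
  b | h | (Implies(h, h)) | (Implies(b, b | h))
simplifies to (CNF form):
True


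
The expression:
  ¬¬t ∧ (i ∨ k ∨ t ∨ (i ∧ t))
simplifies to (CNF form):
t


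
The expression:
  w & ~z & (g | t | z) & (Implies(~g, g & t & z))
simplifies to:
g & w & ~z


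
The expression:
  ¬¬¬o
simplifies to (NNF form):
¬o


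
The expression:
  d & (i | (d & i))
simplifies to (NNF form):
d & i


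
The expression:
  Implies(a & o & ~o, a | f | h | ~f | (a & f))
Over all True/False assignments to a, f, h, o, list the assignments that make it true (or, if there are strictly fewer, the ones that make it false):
is always true.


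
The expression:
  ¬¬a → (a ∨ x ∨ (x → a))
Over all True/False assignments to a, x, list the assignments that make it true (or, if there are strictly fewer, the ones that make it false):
is always true.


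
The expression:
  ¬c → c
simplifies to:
c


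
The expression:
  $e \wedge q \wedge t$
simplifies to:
$e \wedge q \wedge t$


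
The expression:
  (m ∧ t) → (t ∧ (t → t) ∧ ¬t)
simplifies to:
¬m ∨ ¬t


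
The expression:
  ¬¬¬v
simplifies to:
¬v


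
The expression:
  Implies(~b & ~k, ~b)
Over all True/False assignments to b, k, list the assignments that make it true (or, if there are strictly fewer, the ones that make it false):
is always true.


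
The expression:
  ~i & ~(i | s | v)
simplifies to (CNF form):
~i & ~s & ~v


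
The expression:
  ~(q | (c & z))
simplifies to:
~q & (~c | ~z)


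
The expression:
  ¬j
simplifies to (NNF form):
¬j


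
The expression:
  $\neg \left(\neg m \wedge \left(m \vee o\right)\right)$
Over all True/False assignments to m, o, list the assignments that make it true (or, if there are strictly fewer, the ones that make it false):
is false only for:
  m=False, o=True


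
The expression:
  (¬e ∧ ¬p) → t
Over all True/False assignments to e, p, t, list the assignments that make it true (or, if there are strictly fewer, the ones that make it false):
is false only for:
  e=False, p=False, t=False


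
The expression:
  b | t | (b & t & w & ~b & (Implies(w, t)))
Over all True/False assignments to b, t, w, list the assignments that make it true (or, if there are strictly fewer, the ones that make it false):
is false only for:
  b=False, t=False, w=False;
  b=False, t=False, w=True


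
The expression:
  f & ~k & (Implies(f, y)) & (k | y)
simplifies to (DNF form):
f & y & ~k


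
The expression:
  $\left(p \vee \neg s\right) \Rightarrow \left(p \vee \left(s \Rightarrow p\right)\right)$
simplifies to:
$\text{True}$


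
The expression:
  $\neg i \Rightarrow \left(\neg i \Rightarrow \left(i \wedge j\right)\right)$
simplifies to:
$i$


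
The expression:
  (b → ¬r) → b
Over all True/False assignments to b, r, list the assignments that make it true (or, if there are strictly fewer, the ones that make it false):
is true only for:
  b=True, r=False;
  b=True, r=True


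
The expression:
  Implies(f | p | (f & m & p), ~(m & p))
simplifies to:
~m | ~p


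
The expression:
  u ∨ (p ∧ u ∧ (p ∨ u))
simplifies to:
u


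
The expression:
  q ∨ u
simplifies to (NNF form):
q ∨ u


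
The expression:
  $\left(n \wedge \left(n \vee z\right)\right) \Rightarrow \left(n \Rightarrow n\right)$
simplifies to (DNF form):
$\text{True}$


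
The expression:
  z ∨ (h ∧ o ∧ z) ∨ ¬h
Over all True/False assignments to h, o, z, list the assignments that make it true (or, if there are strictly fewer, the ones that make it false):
is false only for:
  h=True, o=False, z=False;
  h=True, o=True, z=False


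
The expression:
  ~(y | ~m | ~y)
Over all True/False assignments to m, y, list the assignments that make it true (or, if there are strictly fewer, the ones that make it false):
is never true.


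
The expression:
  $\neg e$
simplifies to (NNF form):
$\neg e$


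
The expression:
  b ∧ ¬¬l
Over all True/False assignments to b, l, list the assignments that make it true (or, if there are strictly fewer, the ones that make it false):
is true only for:
  b=True, l=True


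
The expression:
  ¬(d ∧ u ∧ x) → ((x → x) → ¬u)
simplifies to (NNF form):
(d ∧ x) ∨ ¬u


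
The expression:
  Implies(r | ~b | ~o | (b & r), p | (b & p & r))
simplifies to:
p | (b & o & ~r)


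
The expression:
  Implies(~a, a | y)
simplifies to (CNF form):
a | y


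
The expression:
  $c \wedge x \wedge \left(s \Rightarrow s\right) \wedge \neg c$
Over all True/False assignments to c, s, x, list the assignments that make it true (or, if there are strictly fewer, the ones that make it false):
is never true.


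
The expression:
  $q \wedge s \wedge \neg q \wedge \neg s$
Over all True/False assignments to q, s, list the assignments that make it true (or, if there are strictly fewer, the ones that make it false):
is never true.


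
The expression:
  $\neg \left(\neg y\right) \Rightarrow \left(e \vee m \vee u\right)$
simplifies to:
$e \vee m \vee u \vee \neg y$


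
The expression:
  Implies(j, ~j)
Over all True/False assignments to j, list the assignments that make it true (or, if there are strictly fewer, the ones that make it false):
is true only for:
  j=False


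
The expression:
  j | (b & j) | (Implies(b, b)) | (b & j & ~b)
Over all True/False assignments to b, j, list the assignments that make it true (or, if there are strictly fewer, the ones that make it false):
is always true.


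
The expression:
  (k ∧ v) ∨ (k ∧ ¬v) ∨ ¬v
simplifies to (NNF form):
k ∨ ¬v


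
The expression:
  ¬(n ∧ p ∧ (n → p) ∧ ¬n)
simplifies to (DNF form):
True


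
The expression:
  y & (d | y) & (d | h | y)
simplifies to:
y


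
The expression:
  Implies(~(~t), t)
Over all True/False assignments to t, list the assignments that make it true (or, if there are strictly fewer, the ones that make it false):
is always true.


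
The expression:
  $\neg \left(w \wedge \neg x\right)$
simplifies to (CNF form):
$x \vee \neg w$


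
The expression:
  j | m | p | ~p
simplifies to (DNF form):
True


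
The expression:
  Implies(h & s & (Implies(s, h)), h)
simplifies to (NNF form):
True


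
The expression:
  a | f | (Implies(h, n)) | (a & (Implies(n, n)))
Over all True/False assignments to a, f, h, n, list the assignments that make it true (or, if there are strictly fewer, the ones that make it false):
is false only for:
  a=False, f=False, h=True, n=False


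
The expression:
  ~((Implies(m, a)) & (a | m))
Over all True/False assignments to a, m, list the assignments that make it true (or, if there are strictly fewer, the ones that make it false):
is true only for:
  a=False, m=False;
  a=False, m=True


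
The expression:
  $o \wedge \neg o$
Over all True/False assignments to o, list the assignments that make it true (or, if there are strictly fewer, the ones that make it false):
is never true.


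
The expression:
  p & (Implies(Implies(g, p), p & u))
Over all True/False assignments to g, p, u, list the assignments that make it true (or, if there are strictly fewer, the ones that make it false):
is true only for:
  g=False, p=True, u=True;
  g=True, p=True, u=True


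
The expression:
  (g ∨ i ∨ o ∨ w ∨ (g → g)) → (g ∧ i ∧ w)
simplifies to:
g ∧ i ∧ w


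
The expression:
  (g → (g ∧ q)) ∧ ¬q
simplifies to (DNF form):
¬g ∧ ¬q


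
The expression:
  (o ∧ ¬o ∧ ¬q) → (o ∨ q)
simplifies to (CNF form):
True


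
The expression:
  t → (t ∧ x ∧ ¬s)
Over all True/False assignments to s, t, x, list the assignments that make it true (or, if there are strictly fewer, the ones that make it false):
is false only for:
  s=False, t=True, x=False;
  s=True, t=True, x=False;
  s=True, t=True, x=True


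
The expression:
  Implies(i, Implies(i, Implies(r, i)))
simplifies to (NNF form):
True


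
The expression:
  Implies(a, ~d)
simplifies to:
~a | ~d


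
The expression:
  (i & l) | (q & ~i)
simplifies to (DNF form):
(i & l) | (q & ~i)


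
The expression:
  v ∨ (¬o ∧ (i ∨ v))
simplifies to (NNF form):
v ∨ (i ∧ ¬o)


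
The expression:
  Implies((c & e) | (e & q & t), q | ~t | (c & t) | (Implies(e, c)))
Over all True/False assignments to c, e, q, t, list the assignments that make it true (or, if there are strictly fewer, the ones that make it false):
is always true.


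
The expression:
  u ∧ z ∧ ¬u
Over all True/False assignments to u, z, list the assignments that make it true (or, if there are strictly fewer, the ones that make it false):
is never true.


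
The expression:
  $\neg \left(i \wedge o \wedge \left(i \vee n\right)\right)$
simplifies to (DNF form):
$\neg i \vee \neg o$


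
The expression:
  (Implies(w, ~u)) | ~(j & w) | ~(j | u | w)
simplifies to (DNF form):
~j | ~u | ~w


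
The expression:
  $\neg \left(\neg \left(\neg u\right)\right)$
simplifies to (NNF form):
$\neg u$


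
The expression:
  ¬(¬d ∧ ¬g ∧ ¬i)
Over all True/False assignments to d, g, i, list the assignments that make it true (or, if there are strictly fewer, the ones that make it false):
is false only for:
  d=False, g=False, i=False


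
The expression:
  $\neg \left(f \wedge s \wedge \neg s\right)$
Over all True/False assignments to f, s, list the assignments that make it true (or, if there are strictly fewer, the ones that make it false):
is always true.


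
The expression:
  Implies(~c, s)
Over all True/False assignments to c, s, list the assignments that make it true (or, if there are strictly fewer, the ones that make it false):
is false only for:
  c=False, s=False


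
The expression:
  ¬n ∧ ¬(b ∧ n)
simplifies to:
¬n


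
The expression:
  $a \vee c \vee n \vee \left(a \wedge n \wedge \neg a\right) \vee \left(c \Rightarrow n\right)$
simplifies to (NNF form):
$\text{True}$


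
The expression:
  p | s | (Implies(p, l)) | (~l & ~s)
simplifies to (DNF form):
True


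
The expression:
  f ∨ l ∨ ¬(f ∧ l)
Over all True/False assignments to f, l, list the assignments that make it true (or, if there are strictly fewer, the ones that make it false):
is always true.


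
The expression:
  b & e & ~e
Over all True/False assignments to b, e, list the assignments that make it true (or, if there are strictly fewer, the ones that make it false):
is never true.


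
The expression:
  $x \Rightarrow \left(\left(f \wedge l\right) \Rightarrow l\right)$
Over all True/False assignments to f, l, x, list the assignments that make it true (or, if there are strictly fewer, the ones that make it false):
is always true.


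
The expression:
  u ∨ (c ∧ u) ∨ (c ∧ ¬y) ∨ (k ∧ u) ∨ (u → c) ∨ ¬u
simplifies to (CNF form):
True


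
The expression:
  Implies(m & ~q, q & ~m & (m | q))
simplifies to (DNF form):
q | ~m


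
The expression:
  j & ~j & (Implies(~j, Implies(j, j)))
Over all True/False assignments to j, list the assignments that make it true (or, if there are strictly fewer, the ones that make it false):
is never true.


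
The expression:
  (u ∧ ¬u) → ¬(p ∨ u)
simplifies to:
True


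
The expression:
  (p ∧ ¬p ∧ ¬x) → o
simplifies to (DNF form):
True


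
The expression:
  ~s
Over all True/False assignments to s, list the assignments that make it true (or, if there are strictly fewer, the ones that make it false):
is true only for:
  s=False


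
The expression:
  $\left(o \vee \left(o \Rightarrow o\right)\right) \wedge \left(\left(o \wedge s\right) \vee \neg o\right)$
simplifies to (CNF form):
$s \vee \neg o$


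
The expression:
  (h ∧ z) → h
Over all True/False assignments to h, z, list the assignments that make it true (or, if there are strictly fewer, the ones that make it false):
is always true.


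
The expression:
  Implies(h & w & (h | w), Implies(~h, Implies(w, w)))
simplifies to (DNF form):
True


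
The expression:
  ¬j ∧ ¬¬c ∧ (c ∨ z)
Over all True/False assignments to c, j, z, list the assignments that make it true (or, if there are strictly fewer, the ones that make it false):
is true only for:
  c=True, j=False, z=False;
  c=True, j=False, z=True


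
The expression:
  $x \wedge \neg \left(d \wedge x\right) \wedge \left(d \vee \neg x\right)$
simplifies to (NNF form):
$\text{False}$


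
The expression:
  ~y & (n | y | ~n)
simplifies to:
~y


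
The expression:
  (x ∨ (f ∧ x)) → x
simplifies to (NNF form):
True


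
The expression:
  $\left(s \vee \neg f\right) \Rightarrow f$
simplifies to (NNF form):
$f$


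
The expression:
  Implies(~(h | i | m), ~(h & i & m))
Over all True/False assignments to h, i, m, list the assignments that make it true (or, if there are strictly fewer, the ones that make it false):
is always true.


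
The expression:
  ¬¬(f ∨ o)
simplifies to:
f ∨ o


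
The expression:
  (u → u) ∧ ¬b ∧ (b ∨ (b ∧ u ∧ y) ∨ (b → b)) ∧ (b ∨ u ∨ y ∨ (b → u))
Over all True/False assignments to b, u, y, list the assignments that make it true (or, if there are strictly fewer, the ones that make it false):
is true only for:
  b=False, u=False, y=False;
  b=False, u=False, y=True;
  b=False, u=True, y=False;
  b=False, u=True, y=True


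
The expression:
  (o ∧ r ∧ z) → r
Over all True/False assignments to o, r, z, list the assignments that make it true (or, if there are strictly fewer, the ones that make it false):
is always true.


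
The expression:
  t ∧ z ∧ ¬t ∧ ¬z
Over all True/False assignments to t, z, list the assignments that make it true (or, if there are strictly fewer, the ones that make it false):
is never true.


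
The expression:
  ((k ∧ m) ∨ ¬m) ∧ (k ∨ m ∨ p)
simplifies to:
k ∨ (p ∧ ¬m)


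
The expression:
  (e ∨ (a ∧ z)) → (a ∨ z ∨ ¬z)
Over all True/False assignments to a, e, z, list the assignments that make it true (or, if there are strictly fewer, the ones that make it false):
is always true.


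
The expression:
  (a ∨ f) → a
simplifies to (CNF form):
a ∨ ¬f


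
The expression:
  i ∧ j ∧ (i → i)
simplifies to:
i ∧ j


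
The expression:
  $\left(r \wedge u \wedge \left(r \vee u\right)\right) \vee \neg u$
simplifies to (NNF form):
$r \vee \neg u$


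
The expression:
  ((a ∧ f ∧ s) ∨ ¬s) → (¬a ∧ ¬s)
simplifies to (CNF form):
(s ∨ ¬a) ∧ (¬a ∨ ¬f)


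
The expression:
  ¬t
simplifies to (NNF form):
¬t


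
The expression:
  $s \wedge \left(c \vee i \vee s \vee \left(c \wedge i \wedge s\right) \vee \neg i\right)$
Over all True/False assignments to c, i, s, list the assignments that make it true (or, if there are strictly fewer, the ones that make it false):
is true only for:
  c=False, i=False, s=True;
  c=False, i=True, s=True;
  c=True, i=False, s=True;
  c=True, i=True, s=True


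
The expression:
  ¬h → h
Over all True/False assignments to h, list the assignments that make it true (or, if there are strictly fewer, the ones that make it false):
is true only for:
  h=True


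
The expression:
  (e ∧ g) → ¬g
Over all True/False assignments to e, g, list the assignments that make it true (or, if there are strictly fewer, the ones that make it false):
is false only for:
  e=True, g=True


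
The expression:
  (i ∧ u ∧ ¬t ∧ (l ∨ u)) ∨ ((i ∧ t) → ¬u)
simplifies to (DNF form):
¬i ∨ ¬t ∨ ¬u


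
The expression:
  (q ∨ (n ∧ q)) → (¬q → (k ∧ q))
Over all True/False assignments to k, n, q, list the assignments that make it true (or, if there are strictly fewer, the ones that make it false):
is always true.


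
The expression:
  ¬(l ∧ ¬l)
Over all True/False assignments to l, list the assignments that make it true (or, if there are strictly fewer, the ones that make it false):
is always true.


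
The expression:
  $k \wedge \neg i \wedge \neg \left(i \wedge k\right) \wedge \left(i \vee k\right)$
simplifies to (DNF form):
$k \wedge \neg i$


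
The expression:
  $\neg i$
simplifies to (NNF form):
$\neg i$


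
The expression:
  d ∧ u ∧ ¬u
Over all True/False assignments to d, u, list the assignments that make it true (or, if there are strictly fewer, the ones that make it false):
is never true.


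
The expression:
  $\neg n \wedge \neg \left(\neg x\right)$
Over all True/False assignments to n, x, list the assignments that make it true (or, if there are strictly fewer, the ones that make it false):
is true only for:
  n=False, x=True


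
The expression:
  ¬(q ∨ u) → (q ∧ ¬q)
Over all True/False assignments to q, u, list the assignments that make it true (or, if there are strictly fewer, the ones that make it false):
is false only for:
  q=False, u=False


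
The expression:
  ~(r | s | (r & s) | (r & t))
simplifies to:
~r & ~s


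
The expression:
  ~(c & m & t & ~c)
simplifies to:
True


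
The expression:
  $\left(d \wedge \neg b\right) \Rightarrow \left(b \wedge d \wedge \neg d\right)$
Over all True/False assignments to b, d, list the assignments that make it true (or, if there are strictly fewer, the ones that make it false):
is false only for:
  b=False, d=True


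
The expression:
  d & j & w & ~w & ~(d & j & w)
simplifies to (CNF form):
False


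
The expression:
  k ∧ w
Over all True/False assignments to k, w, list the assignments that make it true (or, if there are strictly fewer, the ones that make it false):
is true only for:
  k=True, w=True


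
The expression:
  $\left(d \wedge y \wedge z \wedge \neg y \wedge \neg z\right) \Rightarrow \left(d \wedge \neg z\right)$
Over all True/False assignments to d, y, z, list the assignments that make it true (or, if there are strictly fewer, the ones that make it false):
is always true.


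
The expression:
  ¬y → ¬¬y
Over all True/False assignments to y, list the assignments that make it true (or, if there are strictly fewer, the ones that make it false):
is true only for:
  y=True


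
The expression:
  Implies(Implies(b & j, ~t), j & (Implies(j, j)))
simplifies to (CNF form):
j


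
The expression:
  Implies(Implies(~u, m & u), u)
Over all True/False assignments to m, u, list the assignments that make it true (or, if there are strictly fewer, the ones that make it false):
is always true.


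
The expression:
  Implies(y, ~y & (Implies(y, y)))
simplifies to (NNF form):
~y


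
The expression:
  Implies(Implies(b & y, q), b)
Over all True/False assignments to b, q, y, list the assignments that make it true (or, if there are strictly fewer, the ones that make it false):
is true only for:
  b=True, q=False, y=False;
  b=True, q=False, y=True;
  b=True, q=True, y=False;
  b=True, q=True, y=True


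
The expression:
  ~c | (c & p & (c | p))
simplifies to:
p | ~c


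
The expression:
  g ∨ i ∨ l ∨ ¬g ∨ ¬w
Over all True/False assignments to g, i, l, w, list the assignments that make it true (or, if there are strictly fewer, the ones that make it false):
is always true.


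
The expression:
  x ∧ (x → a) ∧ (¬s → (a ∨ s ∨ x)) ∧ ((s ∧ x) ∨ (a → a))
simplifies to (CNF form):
a ∧ x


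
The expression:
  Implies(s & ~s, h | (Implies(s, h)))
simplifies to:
True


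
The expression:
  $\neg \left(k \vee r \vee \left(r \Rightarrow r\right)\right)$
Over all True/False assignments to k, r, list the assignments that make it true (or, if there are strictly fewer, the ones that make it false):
is never true.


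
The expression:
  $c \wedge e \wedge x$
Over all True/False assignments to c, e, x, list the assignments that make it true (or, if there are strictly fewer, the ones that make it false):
is true only for:
  c=True, e=True, x=True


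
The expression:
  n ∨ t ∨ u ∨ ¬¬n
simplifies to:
n ∨ t ∨ u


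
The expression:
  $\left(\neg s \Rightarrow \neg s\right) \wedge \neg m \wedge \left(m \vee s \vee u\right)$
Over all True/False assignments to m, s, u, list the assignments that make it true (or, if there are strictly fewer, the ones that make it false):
is true only for:
  m=False, s=False, u=True;
  m=False, s=True, u=False;
  m=False, s=True, u=True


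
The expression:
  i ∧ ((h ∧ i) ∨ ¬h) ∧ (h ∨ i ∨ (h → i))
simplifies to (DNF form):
i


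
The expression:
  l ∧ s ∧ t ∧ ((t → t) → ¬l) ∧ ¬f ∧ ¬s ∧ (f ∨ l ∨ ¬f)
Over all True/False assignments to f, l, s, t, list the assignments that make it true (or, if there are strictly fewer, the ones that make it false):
is never true.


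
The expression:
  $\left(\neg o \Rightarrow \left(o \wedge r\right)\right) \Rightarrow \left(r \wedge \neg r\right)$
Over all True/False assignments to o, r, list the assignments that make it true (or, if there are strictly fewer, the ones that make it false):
is true only for:
  o=False, r=False;
  o=False, r=True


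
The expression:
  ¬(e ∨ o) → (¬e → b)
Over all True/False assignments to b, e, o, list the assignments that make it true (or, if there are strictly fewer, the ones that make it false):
is false only for:
  b=False, e=False, o=False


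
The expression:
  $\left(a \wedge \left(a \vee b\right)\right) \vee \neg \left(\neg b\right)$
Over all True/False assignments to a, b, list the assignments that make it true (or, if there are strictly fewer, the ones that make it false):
is false only for:
  a=False, b=False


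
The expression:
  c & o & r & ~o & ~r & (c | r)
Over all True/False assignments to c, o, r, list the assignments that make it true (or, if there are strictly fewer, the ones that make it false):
is never true.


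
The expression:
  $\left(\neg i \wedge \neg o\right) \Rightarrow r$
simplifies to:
$i \vee o \vee r$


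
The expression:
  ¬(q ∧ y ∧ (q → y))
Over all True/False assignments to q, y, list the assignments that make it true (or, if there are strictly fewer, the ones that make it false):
is false only for:
  q=True, y=True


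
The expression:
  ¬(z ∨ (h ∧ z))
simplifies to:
¬z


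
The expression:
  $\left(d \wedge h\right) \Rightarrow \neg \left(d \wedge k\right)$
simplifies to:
$\neg d \vee \neg h \vee \neg k$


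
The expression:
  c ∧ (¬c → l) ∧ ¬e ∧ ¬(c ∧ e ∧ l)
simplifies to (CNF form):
c ∧ ¬e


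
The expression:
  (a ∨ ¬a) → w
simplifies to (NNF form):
w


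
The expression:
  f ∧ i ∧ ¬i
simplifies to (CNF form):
False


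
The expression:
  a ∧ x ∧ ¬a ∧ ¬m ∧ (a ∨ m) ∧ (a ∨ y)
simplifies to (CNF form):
False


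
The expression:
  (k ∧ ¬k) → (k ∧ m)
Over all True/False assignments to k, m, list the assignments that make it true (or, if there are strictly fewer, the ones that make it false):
is always true.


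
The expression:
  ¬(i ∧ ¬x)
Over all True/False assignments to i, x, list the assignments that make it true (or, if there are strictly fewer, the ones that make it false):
is false only for:
  i=True, x=False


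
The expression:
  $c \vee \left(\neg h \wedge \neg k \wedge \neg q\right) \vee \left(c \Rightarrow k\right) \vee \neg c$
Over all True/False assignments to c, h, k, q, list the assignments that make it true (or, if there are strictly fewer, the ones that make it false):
is always true.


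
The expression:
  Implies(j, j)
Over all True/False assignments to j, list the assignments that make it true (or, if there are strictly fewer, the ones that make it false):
is always true.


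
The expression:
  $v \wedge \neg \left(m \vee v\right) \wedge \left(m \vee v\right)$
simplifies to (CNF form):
$\text{False}$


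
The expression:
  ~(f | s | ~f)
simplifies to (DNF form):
False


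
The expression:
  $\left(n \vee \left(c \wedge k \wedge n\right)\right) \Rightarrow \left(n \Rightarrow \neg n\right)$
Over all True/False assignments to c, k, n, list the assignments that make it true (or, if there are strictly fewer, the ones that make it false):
is true only for:
  c=False, k=False, n=False;
  c=False, k=True, n=False;
  c=True, k=False, n=False;
  c=True, k=True, n=False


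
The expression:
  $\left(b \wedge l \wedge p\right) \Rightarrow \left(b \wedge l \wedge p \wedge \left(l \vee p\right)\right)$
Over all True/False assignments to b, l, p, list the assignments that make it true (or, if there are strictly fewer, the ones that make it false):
is always true.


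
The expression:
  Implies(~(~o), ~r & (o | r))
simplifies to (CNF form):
~o | ~r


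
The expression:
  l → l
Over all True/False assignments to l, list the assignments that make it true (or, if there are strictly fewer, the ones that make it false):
is always true.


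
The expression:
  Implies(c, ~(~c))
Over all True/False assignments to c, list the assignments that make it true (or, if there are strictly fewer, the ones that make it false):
is always true.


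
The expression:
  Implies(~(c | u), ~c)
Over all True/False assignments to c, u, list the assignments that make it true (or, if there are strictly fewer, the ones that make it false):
is always true.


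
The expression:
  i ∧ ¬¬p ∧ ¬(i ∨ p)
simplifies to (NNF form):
False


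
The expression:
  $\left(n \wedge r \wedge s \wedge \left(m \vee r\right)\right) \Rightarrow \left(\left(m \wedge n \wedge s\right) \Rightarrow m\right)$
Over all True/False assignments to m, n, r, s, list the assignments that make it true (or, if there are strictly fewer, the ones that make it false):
is always true.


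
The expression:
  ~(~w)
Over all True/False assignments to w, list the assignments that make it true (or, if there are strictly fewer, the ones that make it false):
is true only for:
  w=True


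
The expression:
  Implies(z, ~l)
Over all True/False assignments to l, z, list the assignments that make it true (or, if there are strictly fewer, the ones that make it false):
is false only for:
  l=True, z=True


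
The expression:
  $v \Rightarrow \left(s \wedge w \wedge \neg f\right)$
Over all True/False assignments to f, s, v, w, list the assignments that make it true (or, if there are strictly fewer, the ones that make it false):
is false only for:
  f=False, s=False, v=True, w=False;
  f=False, s=False, v=True, w=True;
  f=False, s=True, v=True, w=False;
  f=True, s=False, v=True, w=False;
  f=True, s=False, v=True, w=True;
  f=True, s=True, v=True, w=False;
  f=True, s=True, v=True, w=True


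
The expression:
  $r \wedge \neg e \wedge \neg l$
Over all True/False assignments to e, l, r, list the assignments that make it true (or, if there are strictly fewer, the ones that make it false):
is true only for:
  e=False, l=False, r=True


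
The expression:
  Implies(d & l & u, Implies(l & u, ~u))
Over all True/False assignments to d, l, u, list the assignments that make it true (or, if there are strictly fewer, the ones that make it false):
is false only for:
  d=True, l=True, u=True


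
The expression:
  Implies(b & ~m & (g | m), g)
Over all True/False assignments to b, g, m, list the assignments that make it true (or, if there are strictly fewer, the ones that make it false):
is always true.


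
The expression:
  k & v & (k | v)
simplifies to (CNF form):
k & v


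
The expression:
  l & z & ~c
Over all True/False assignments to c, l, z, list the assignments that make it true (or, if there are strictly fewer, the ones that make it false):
is true only for:
  c=False, l=True, z=True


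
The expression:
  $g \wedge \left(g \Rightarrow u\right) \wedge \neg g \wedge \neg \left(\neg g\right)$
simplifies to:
$\text{False}$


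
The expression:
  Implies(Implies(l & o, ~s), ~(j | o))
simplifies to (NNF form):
(l & o & s) | (~j & ~o)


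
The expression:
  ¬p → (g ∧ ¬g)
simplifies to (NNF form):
p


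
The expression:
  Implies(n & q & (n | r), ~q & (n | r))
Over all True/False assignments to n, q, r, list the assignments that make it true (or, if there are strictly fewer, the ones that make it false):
is false only for:
  n=True, q=True, r=False;
  n=True, q=True, r=True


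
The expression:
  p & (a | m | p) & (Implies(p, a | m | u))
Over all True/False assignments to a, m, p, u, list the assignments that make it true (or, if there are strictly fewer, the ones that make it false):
is true only for:
  a=False, m=False, p=True, u=True;
  a=False, m=True, p=True, u=False;
  a=False, m=True, p=True, u=True;
  a=True, m=False, p=True, u=False;
  a=True, m=False, p=True, u=True;
  a=True, m=True, p=True, u=False;
  a=True, m=True, p=True, u=True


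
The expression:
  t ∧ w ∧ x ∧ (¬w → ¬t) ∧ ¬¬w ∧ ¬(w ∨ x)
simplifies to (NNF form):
False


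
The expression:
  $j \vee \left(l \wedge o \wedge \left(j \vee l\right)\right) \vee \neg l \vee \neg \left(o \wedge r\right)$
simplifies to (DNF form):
$\text{True}$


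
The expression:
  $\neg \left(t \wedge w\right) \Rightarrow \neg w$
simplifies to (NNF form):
$t \vee \neg w$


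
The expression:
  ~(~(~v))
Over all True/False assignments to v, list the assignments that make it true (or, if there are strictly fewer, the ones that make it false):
is true only for:
  v=False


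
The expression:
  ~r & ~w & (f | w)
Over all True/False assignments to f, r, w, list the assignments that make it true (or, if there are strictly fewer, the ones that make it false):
is true only for:
  f=True, r=False, w=False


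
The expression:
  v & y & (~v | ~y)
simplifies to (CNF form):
False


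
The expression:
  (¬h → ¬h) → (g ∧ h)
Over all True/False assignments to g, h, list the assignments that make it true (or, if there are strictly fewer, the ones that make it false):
is true only for:
  g=True, h=True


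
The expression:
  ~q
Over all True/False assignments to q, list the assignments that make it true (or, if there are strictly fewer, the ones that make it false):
is true only for:
  q=False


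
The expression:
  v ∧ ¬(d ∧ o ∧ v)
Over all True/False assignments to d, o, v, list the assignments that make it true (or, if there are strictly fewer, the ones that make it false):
is true only for:
  d=False, o=False, v=True;
  d=False, o=True, v=True;
  d=True, o=False, v=True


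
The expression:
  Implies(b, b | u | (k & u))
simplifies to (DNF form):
True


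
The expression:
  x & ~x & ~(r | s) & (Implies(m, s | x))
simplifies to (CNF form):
False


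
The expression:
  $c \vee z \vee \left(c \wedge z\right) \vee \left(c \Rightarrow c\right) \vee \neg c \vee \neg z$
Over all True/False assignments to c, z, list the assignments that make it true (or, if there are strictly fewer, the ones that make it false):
is always true.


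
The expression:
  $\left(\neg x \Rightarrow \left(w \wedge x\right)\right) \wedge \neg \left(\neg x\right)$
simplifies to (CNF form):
$x$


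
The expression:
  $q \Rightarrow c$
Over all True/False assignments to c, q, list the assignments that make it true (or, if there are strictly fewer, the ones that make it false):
is false only for:
  c=False, q=True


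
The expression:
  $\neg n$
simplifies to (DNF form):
$\neg n$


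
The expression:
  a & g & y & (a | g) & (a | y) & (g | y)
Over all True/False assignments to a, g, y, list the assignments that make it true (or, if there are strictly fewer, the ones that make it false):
is true only for:
  a=True, g=True, y=True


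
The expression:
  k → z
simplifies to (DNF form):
z ∨ ¬k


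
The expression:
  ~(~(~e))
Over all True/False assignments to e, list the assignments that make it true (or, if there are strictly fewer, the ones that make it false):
is true only for:
  e=False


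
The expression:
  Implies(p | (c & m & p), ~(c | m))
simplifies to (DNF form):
~p | (~c & ~m)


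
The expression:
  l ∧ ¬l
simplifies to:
False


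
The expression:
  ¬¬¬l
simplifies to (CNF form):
¬l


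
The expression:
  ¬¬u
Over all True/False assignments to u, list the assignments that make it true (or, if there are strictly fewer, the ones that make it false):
is true only for:
  u=True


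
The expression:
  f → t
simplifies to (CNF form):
t ∨ ¬f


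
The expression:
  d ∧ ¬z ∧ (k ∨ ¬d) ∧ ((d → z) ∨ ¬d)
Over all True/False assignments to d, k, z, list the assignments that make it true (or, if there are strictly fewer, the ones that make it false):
is never true.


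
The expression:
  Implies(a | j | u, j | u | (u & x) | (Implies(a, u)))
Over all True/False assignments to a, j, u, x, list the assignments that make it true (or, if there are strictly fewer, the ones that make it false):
is false only for:
  a=True, j=False, u=False, x=False;
  a=True, j=False, u=False, x=True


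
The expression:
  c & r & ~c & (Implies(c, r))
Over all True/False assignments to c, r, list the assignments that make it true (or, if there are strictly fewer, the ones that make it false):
is never true.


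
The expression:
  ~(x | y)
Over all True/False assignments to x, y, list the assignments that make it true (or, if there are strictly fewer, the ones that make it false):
is true only for:
  x=False, y=False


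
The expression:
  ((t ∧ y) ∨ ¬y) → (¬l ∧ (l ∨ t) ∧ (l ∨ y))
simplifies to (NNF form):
y ∧ (¬l ∨ ¬t)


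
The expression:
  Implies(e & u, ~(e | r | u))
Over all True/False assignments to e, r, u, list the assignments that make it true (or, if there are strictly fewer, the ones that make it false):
is false only for:
  e=True, r=False, u=True;
  e=True, r=True, u=True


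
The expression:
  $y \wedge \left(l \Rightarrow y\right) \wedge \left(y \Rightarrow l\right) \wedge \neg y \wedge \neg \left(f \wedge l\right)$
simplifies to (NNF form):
$\text{False}$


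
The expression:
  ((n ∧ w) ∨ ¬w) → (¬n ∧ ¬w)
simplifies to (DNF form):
¬n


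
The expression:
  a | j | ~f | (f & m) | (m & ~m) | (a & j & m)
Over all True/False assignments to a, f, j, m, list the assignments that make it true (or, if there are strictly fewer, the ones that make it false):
is false only for:
  a=False, f=True, j=False, m=False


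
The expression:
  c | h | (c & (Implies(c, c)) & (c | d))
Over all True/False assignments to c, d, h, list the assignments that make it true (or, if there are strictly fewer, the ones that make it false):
is false only for:
  c=False, d=False, h=False;
  c=False, d=True, h=False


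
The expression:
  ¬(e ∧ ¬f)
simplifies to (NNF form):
f ∨ ¬e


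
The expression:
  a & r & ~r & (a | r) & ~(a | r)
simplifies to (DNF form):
False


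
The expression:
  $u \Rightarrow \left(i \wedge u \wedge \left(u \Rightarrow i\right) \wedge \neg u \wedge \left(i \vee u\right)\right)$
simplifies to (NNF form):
$\neg u$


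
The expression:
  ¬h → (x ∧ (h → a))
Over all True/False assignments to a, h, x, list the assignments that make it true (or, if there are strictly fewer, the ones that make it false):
is false only for:
  a=False, h=False, x=False;
  a=True, h=False, x=False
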